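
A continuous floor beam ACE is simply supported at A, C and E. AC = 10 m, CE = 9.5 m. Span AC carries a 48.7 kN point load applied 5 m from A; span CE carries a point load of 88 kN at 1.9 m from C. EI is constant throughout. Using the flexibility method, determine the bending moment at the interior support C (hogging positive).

Take M_C as the redundant. Released structure: two simple spans AC and CE with a hinge at C.
Discontinuity in slope at C on the released structure — sum the simple-span end rotations:
  span AC: point load 48.7 at a = 5: Pab(L + a)/(6LEI) = 304.4/EI
  span CE: point load 88 at a = 1.9: Pab(L + b)/(6LEI) = 381.2/EI
  relative rotation θ_0 = (304.4 + 381.2)/EI = 685.6/EI
A unit hogging moment at C produces rotation L₁/(3EI) + L₂/(3EI) = 6.5/EI.
Compatibility: M_C·(L₁+L₂)/(3EI) = θ_0, giving M_C = 105.5 kN·m (hogging).

M_C = 105.5 kN·m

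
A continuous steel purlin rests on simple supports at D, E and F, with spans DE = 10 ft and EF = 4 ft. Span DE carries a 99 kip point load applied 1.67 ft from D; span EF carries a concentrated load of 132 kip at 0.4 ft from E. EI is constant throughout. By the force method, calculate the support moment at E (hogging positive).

Release continuity at E by inserting a hinge; the redundant is the internal moment M_E. The primary structure is two simply-supported spans DE and EF.
Rotations at E on the released spans (each span's end-slope, ×1/EI):
  span DE: point load 99 at a = 1.67: Pab(L + a)/(6LEI) = 267.9/EI
  span EF: point load 132 at a = 0.4: Pab(L + b)/(6LEI) = 60.19/EI
  relative rotation θ_0 = (267.9 + 60.19)/EI = 328.1/EI
A unit hogging moment at E produces rotation L₁/(3EI) + L₂/(3EI) = 4.667/EI.
Slope continuity at E: θ_0 = M_E·4.667/EI, so M_E = 328.1/4.667 = 70.3 kip·ft (hogging).

M_E = 70.3 kip·ft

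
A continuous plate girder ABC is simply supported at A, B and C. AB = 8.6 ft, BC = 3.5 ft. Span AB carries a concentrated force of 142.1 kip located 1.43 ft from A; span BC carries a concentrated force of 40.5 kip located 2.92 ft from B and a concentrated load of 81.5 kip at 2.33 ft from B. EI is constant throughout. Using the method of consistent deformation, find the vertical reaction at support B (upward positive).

R_B = 92.06 kip

Release continuity at B by inserting a hinge; the redundant is the internal moment M_B. The primary structure is two simply-supported spans AB and BC.
End slopes at the hinge B, treating each span as simply supported:
  span AB: point load 142.1 at a = 1.43: Pab(L + a)/(6LEI) = 283.2/EI
  span BC: point load 40.5 at a = 2.92: Pab(L + b)/(6LEI) = 13.33/EI
  span BC: point load 81.5 at a = 2.33: Pab(L + b)/(6LEI) = 49.41/EI
  relative rotation θ_0 = (283.2 + 62.73)/EI = 345.9/EI
A unit hogging moment at B produces rotation L₁/(3EI) + L₂/(3EI) = 4.033/EI.
Compatibility: M_B·(L₁+L₂)/(3EI) = θ_0, giving M_B = 85.77 kip·ft (hogging).
Span AB, ΣM about A with M_B applied at B: R_B^{AB}·8.6 = 203.2 + 85.77, so R_B^{AB} = 33.6 kip and R_A = 142.1 − 33.6 = 108.5 kip.
Span BC, ΣM about C: R_B^{BC}·3.5 = 118.8 + 85.77, so R_B^{BC} = 58.46 kip and R_C = 122 − 58.46 = 63.54 kip.
R_B = 33.6 + 58.46 = 92.06 kip.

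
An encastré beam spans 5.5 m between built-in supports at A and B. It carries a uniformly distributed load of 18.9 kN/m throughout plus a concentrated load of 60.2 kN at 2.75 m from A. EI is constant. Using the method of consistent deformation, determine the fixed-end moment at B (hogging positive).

Release both end moments; the primary structure is a simply-supported span AB with redundants M_A and M_B.
End rotations of the released simple span under the applied load (×1/EI):
  at A: UDL 18.9: wL³/(24EI) = 131/EI
  at B: UDL 18.9: wL³/(24EI) = 131/EI
  at A: point load 60.2 at a = 2.75: Pab(L + b)/(6LEI) = 113.8/EI
  at B: point load 60.2 at a = 2.75: Pab(L + a)/(6LEI) = 113.8/EI
  θ_A0 = 244.8/EI,  θ_B0 = 244.8/EI
Flexibility coefficients: a unit moment at one end gives L/(3EI) there and L/(6EI) at the far end, so f₁₁ = f₂₂ = 1.833/EI and f₁₂ = f₂₁ = 0.9167/EI.
Compatibility — zero rotation at each built-in end:
  1.833 M_A + 0.9167 M_B = 244.8
  0.9167 M_A + 1.833 M_B = 244.8
Solving the pair gives M_A = 89.03 kN·m and M_B = 89.03 kN·m (hogging).

M_B = 89.03 kN·m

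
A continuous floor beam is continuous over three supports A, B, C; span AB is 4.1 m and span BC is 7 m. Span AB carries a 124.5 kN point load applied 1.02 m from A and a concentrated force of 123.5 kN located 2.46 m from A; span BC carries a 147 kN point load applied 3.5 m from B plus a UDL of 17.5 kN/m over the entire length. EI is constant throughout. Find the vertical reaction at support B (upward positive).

Insert a hinge at B; M_B is the redundant, and each span becomes simply supported.
Rotations at B on the released spans (each span's end-slope, ×1/EI):
  span AB: point load 124.5 at a = 1.02: Pab(L + a)/(6LEI) = 81.41/EI
  span AB: point load 123.5 at a = 2.46: Pab(L + a)/(6LEI) = 132.9/EI
  span BC: point load 147 at a = 3.5: Pab(L + b)/(6LEI) = 450.2/EI
  span BC: UDL 17.5: wL³/(24EI) = 250.1/EI
  relative rotation θ_0 = (214.3 + 700.3)/EI = 914.6/EI
A unit hogging moment at B produces rotation L₁/(3EI) + L₂/(3EI) = 3.7/EI.
Compatibility: M_B·(L₁+L₂)/(3EI) = θ_0, giving M_B = 247.2 kN·m (hogging).
Span AB, ΣM about A with M_B applied at B: R_B^{AB}·4.1 = 430.8 + 247.2, so R_B^{AB} = 165.4 kN and R_A = 248 − 165.4 = 82.64 kN.
Span BC, ΣM about C: R_B^{BC}·7 = 943.2 + 247.2, so R_B^{BC} = 170.1 kN and R_C = 269.5 − 170.1 = 99.44 kN.
R_B = 165.4 + 170.1 = 335.4 kN.

R_B = 335.4 kN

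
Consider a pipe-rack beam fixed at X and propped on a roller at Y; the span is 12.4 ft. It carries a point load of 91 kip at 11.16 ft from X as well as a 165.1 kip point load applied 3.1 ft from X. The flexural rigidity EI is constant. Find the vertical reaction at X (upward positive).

Take the reaction at Y as the redundant and release it; the primary structure is a cantilever fixed at X.
Free-end deflection of the primary structure under the applied loading (downward +):
  point load 91 at a = 11.16: Pa²(3L − a)/(6EI) = 49188/EI
  point load 165.1 at a = 3.1: Pa²(3L − a)/(6EI) = 9017/EI
  δ_0 = 58205/EI
Tip deflection under a unit load at Y: L³/(3EI) = 635.5/EI.
The prop prevents deflection at Y: R_Y = δ_0/δ_{YY} = 58205/635.5 = 91.58 kip.
Vertical equilibrium: R_X = ΣP − R_Y = 256.1 − 91.58 = 164.5 kip.

R_X = 164.5 kip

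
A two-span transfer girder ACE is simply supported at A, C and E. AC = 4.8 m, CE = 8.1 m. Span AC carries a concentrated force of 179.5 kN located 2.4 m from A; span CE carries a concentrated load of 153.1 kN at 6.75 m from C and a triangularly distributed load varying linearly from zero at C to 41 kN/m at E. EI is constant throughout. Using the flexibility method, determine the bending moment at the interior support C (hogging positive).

Take M_C as the redundant. Released structure: two simple spans AC and CE with a hinge at C.
Rotations at C on the released spans (each span's end-slope, ×1/EI):
  span AC: point load 179.5 at a = 2.4: Pab(L + a)/(6LEI) = 258.5/EI
  span CE: point load 153.1 at a = 6.75: Pab(L + b)/(6LEI) = 271.3/EI
  span CE: triangular load, peak 41: 7w₀L³/(360EI) = 423.7/EI
  relative rotation θ_0 = (258.5 + 695)/EI = 953.4/EI
A unit hogging moment at C produces rotation L₁/(3EI) + L₂/(3EI) = 4.3/EI.
Slope continuity at C: θ_0 = M_C·4.3/EI, so M_C = 953.4/4.3 = 221.7 kN·m (hogging).

M_C = 221.7 kN·m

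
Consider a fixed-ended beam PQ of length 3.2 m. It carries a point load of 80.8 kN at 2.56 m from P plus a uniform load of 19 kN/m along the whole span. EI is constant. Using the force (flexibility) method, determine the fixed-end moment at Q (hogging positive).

M_Q = 49.31 kN·m

Take the two fixed-end moments M_P, M_Q as redundants; the released structure is the simple span PQ.
On the primary (simply-supported) span, the end slopes from the loading are:
  at P: point load 80.8 at a = 2.56: Pab(L + b)/(6LEI) = 26.48/EI
  at Q: point load 80.8 at a = 2.56: Pab(L + a)/(6LEI) = 39.71/EI
  at P: UDL 19: wL³/(24EI) = 25.94/EI
  at Q: UDL 19: wL³/(24EI) = 25.94/EI
  θ_P0 = 52.42/EI,  θ_Q0 = 65.66/EI
Flexibility coefficients: a unit moment at one end gives L/(3EI) there and L/(6EI) at the far end, so f₁₁ = f₂₂ = 1.067/EI and f₁₂ = f₂₁ = 0.5333/EI.
Compatibility — zero rotation at each built-in end:
  1.067 M_P + 0.5333 M_Q = 52.42
  0.5333 M_P + 1.067 M_Q = 65.66
Solving the pair gives M_P = 24.49 kN·m and M_Q = 49.31 kN·m (hogging).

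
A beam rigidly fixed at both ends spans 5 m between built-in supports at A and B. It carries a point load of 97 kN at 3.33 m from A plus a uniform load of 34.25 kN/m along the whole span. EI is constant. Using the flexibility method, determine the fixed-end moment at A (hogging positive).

Release both end moments; the primary structure is a simply-supported span AB with redundants M_A and M_B.
Simple-span end rotations at A and B under the given loads:
  at A: point load 97 at a = 3.33: Pab(L + b)/(6LEI) = 119.9/EI
  at B: point load 97 at a = 3.33: Pab(L + a)/(6LEI) = 149.8/EI
  at A: UDL 34.25: wL³/(24EI) = 178.4/EI
  at B: UDL 34.25: wL³/(24EI) = 178.4/EI
  θ_A0 = 298.3/EI,  θ_B0 = 328.2/EI
Flexibility coefficients: a unit moment at one end gives L/(3EI) there and L/(6EI) at the far end, so f₁₁ = f₂₂ = 1.667/EI and f₁₂ = f₂₁ = 0.8333/EI.
Compatibility — zero rotation at each built-in end:
  1.667 M_A + 0.8333 M_B = 298.3
  0.8333 M_A + 1.667 M_B = 328.2
Solving the pair gives M_A = 107.4 kN·m and M_B = 143.2 kN·m (hogging).

M_A = 107.4 kN·m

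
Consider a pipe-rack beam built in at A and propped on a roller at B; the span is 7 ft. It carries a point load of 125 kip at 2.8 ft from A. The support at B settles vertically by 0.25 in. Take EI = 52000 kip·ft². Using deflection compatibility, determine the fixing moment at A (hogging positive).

Take the reaction at B as the redundant and release it; the primary structure is a cantilever fixed at A.
Deflection at B on the released cantilever, summing each load's contribution:
  point load 125 at a = 2.8: Pa²(3L − a)/(6EI) = 2973/EI
Tip deflection under a unit load at B: L³/(3EI) = 114.3/EI.
With EI = 52000 kip·ft²: δ_0 = 0.057167 ft and δ_{BB} = 0.002199 ft/kip.
Compatibility — the beam at B must follow the support down by 0.02083 ft: δ_0 − R_B·δ_{BB} = 0.02083, so R_B = (0.057167 − 0.02083)/0.002199 = 16.52 kip.
Moment equilibrium about A: M_A = Σ(load moments about A) − R_B·L = 350 − 16.52×7 = 234.3 kip·ft.

M_A = 234.3 kip·ft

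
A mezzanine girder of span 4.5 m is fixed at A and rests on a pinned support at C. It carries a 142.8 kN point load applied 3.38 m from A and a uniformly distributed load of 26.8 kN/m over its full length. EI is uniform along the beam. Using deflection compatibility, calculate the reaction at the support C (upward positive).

Remove the prop at C; the released (primary) structure is a cantilever built in at A.
Downward deflection at the released point C due to the loads:
  point load 142.8 at a = 3.38: Pa²(3L − a)/(6EI) = 2752/EI
  UDL 26.8: wL⁴/(8EI) = 1374/EI
  δ_0 = 4125/EI
Flexibility coefficient — unit upward force at C: δ_{CC} = L³/(3EI) = 30.38/EI.
The prop prevents deflection at C: R_C = δ_0/δ_{CC} = 4125/30.38 = 135.8 kN.

R_C = 135.8 kN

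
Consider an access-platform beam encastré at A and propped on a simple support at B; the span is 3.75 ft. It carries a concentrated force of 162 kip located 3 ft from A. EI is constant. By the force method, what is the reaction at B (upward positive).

Remove the prop at B; the released (primary) structure is a cantilever built in at A.
Primary-structure tip deflection at B by superposition:
  point load 162 at a = 3: Pa²(3L − a)/(6EI) = 2005/EI
Flexibility coefficient — unit upward force at B: δ_{BB} = L³/(3EI) = 17.58/EI.
The prop prevents deflection at B: R_B = δ_0/δ_{BB} = 2005/17.58 = 114 kip.

R_B = 114 kip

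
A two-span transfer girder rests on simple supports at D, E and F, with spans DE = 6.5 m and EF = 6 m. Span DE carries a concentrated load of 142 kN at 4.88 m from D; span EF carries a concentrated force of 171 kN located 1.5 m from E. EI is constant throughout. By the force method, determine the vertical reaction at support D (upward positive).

Take M_E as the redundant. Released structure: two simple spans DE and EF with a hinge at E.
Discontinuity in slope at E on the released structure — sum the simple-span end rotations:
  span DE: point load 142 at a = 4.88: Pab(L + a)/(6LEI) = 327.6/EI
  span EF: point load 171 at a = 1.5: Pab(L + b)/(6LEI) = 336.7/EI
  relative rotation θ_0 = (327.6 + 336.7)/EI = 664.2/EI
A unit hogging moment at E produces rotation L₁/(3EI) + L₂/(3EI) = 4.167/EI.
Compatibility: M_E·(L₁+L₂)/(3EI) = θ_0, giving M_E = 159.4 kN·m (hogging).
Span DE, ΣM about D with M_E applied at E: R_E^{DE}·6.5 = 693 + 159.4, so R_E^{DE} = 131.1 kN and R_D = 142 − 131.1 = 10.87 kN.

R_D = 10.87 kN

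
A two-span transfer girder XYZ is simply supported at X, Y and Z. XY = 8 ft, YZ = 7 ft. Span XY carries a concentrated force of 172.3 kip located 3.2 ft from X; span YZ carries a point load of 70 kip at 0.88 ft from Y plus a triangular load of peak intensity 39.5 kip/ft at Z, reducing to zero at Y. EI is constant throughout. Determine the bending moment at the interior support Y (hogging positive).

Take M_Y as the redundant. Released structure: two simple spans XY and YZ with a hinge at Y.
Discontinuity in slope at Y on the released structure — sum the simple-span end rotations:
  span XY: point load 172.3 at a = 3.2: Pab(L + a)/(6LEI) = 617.5/EI
  span YZ: point load 70 at a = 0.88: Pab(L + b)/(6LEI) = 117.8/EI
  span YZ: triangular load, peak 39.5: 7w₀L³/(360EI) = 263.4/EI
  relative rotation θ_0 = (617.5 + 381.2)/EI = 998.7/EI
A unit hogging moment at Y produces rotation L₁/(3EI) + L₂/(3EI) = 5/EI.
Slope continuity at Y: θ_0 = M_Y·5/EI, so M_Y = 998.7/5 = 199.7 kip·ft (hogging).

M_Y = 199.7 kip·ft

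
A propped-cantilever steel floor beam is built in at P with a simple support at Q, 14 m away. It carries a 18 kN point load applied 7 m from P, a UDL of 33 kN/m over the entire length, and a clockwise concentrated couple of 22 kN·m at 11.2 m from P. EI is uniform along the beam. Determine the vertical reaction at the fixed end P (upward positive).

Take the reaction at Q as the redundant and release it; the primary structure is a cantilever fixed at P.
Deflection at Q on the released cantilever, summing each load's contribution:
  point load 18 at a = 7: Pa²(3L − a)/(6EI) = 5145/EI
  UDL 33: wL⁴/(8EI) = 158466/EI
  clockwise couple 22 at a = 11.2: M₀a(2L − a)/(2EI) = 2070/EI
  δ_0 = 165681/EI
Flexibility coefficient — unit upward force at Q: δ_{QQ} = L³/(3EI) = 914.7/EI.
Compatibility at Q: δ_0 − R_Q·δ_{QQ} = 0, so R_Q = 165681/914.7 = 181.1 kN.
Vertical equilibrium: R_P = ΣP − R_Q = 480 − 181.1 = 298.9 kN.

R_P = 298.9 kN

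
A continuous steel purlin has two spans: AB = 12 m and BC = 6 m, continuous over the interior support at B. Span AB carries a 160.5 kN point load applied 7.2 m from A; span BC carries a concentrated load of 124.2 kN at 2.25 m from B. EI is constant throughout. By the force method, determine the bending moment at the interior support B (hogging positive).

Release continuity at B by inserting a hinge; the redundant is the internal moment M_B. The primary structure is two simply-supported spans AB and BC.
Rotations at B on the released spans (each span's end-slope, ×1/EI):
  span AB: point load 160.5 at a = 7.2: Pab(L + a)/(6LEI) = 1479/EI
  span BC: point load 124.2 at a = 2.25: Pab(L + b)/(6LEI) = 283.8/EI
  relative rotation θ_0 = (1479 + 283.8)/EI = 1763/EI
A unit hogging moment at B produces rotation L₁/(3EI) + L₂/(3EI) = 6/EI.
Slope continuity at B: θ_0 = M_B·6/EI, so M_B = 1763/6 = 293.8 kN·m (hogging).

M_B = 293.8 kN·m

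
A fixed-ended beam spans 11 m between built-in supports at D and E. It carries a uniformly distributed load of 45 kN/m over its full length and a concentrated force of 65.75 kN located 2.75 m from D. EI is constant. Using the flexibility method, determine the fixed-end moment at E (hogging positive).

M_E = 487.7 kN·m

Release both end moments; the primary structure is a simply-supported span DE with redundants M_D and M_E.
On the primary (simply-supported) span, the end slopes from the loading are:
  at D: UDL 45: wL³/(24EI) = 2496/EI
  at E: UDL 45: wL³/(24EI) = 2496/EI
  at D: point load 65.75 at a = 2.75: Pab(L + b)/(6LEI) = 435.1/EI
  at E: point load 65.75 at a = 2.75: Pab(L + a)/(6LEI) = 310.8/EI
  θ_D0 = 2931/EI,  θ_E0 = 2806/EI
Flexibility coefficients: a unit moment at one end gives L/(3EI) there and L/(6EI) at the far end, so f₁₁ = f₂₂ = 3.667/EI and f₁₂ = f₂₁ = 1.833/EI.
Compatibility — zero rotation at each built-in end:
  3.667 M_D + 1.833 M_E = 2931
  1.833 M_D + 3.667 M_E = 2806
Solving the pair gives M_D = 555.5 kN·m and M_E = 487.7 kN·m (hogging).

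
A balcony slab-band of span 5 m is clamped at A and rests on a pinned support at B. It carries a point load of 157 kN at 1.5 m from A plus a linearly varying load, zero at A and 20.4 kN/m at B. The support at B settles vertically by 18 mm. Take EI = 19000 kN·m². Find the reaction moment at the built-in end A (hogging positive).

Remove the prop at B; the released (primary) structure is a cantilever built in at A.
Deflection at B on the released cantilever, summing each load's contribution:
  point load 157 at a = 1.5: Pa²(3L − a)/(6EI) = 794.8/EI
  triangular load, peak 20.4 at the free end: 11w₀L⁴/(120EI) = 1169/EI
  δ_0 = 1964/EI
Tip deflection under a unit load at B: L³/(3EI) = 41.67/EI.
With EI = 19000 kN·m²: δ_0 = 0.10335 m and δ_{BB} = 0.002193 m/kN.
Compatibility — the beam at B must follow the support down by 0.018 m: δ_0 − R_B·δ_{BB} = 0.018, so R_B = (0.10335 − 0.018)/0.002193 = 38.92 kN.
Moment equilibrium about A: M_A = Σ(load moments about A) − R_B·L = 405.5 − 38.92×5 = 210.9 kN·m.

M_A = 210.9 kN·m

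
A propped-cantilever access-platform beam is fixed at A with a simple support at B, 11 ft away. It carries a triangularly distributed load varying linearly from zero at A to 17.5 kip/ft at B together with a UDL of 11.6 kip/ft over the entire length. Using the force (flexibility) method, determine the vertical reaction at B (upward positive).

Choose R_B as the redundant. The primary structure is the cantilever fixed at A.
Deflection at B on the released cantilever, summing each load's contribution:
  triangular load, peak 17.5 at the free end: 11w₀L⁴/(120EI) = 23487/EI
  UDL 11.6: wL⁴/(8EI) = 21229/EI
  δ_0 = 44716/EI
Flexibility coefficient — unit upward force at B: δ_{BB} = L³/(3EI) = 443.7/EI.
The prop prevents deflection at B: R_B = δ_0/δ_{BB} = 44716/443.7 = 100.8 kip.

R_B = 100.8 kip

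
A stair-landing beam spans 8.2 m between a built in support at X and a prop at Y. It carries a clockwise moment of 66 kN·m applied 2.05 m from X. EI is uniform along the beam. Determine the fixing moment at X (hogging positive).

M_X = 22.69 kN·m

Choose R_Y as the redundant. The primary structure is the cantilever fixed at X.
Deflection at Y on the released cantilever, summing each load's contribution:
  clockwise couple 66 at a = 2.05: M₀a(2L − a)/(2EI) = 970.8/EI
Flexibility coefficient — unit upward force at Y: δ_{YY} = L³/(3EI) = 183.8/EI.
Compatibility at Y: δ_0 − R_Y·δ_{YY} = 0, so R_Y = 970.8/183.8 = 5.282 kN.
Moment equilibrium about X: M_X = Σ(load moments about X) − R_Y·L = 66 − 5.282×8.2 = 22.69 kN·m.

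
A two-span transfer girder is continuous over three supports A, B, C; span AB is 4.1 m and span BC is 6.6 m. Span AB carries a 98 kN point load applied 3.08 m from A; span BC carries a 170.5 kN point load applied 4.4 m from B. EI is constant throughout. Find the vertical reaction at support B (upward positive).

Take M_B as the redundant. Released structure: two simple spans AB and BC with a hinge at B.
Rotations at B on the released spans (each span's end-slope, ×1/EI):
  span AB: point load 98 at a = 3.08: Pab(L + a)/(6LEI) = 89.86/EI
  span BC: point load 170.5 at a = 4.4: Pab(L + b)/(6LEI) = 366.8/EI
  relative rotation θ_0 = (89.86 + 366.8)/EI = 456.6/EI
A unit hogging moment at B produces rotation L₁/(3EI) + L₂/(3EI) = 3.567/EI.
Compatibility: M_B·(L₁+L₂)/(3EI) = θ_0, giving M_B = 128 kN·m (hogging).
Span AB, ΣM about A with M_B applied at B: R_B^{AB}·4.1 = 301.8 + 128, so R_B^{AB} = 104.8 kN and R_A = 98 − 104.8 = -6.845 kN.
Span BC, ΣM about C: R_B^{BC}·6.6 = 375.1 + 128, so R_B^{BC} = 76.23 kN and R_C = 170.5 − 76.23 = 94.27 kN.
R_B = 104.8 + 76.23 = 181.1 kN.

R_B = 181.1 kN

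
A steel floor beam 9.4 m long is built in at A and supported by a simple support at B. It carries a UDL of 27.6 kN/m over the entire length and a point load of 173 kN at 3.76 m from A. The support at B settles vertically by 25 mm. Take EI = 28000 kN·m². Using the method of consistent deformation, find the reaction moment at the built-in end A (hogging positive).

Remove the prop at B; the released (primary) structure is a cantilever built in at A.
Deflection at B on the released cantilever, summing each load's contribution:
  UDL 27.6: wL⁴/(8EI) = 26936/EI
  point load 173 at a = 3.76: Pa²(3L − a)/(6EI) = 9963/EI
  δ_0 = 36898/EI
Tip deflection under a unit load at B: L³/(3EI) = 276.9/EI.
With EI = 28000 kN·m²: δ_0 = 1.3178 m and δ_{BB} = 0.009888 m/kN.
Compatibility — the beam at B must follow the support down by 0.025 m: δ_0 − R_B·δ_{BB} = 0.025, so R_B = (1.3178 − 0.025)/0.009888 = 130.7 kN.
Moment equilibrium about A: M_A = Σ(load moments about A) − R_B·L = 1870 − 130.7×9.4 = 640.8 kN·m.

M_A = 640.8 kN·m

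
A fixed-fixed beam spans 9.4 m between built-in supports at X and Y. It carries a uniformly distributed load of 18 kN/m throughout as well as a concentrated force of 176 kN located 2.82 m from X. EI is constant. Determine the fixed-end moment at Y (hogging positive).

Take the two fixed-end moments M_X, M_Y as redundants; the released structure is the simple span XY.
Simple-span end rotations at X and Y under the given loads:
  at X: UDL 18: wL³/(24EI) = 622.9/EI
  at Y: UDL 18: wL³/(24EI) = 622.9/EI
  at X: point load 176 at a = 2.82: Pab(L + b)/(6LEI) = 925.3/EI
  at Y: point load 176 at a = 2.82: Pab(L + a)/(6LEI) = 707.6/EI
  θ_X0 = 1548/EI,  θ_Y0 = 1331/EI
Flexibility coefficients: a unit moment at one end gives L/(3EI) there and L/(6EI) at the far end, so f₁₁ = f₂₂ = 3.133/EI and f₁₂ = f₂₁ = 1.567/EI.
Compatibility — zero rotation at each built-in end:
  3.133 M_X + 1.567 M_Y = 1548
  1.567 M_X + 3.133 M_Y = 1331
Solving the pair gives M_X = 375.7 kN·m and M_Y = 236.8 kN·m (hogging).

M_Y = 236.8 kN·m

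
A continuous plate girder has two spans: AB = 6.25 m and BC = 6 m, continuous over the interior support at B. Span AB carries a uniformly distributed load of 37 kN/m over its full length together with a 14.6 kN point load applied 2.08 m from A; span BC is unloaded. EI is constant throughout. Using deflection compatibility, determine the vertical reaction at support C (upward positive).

Release continuity at B by inserting a hinge; the redundant is the internal moment M_B. The primary structure is two simply-supported spans AB and BC.
End slopes at the hinge B, treating each span as simply supported:
  span AB: UDL 37: wL³/(24EI) = 376.4/EI
  span AB: point load 14.6 at a = 2.08: Pab(L + a)/(6LEI) = 28.13/EI
  relative rotation θ_0 = (404.5 + 0)/EI = 404.5/EI
A unit hogging moment at B produces rotation L₁/(3EI) + L₂/(3EI) = 4.083/EI.
Slope continuity at B: θ_0 = M_B·4.083/EI, so M_B = 404.5/4.083 = 99.06 kN·m (hogging).
Span BC, ΣM about C: R_B^{BC}·6 = 0 + 99.06, so R_B^{BC} = 16.51 kN and R_C = 0 − 16.51 = -16.51 kN.

R_C = -16.51 kN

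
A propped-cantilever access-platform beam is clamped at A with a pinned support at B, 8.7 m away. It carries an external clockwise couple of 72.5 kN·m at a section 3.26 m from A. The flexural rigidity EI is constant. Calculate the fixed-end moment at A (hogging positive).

Choose R_B as the redundant. The primary structure is the cantilever fixed at A.
Primary-structure tip deflection at B by superposition:
  clockwise couple 72.5 at a = 3.26: M₀a(2L − a)/(2EI) = 1671/EI
Flexibility coefficient — unit upward force at B: δ_{BB} = L³/(3EI) = 219.5/EI.
The prop prevents deflection at B: R_B = δ_0/δ_{BB} = 1671/219.5 = 7.613 kN.
Moment equilibrium about A: M_A = Σ(load moments about A) − R_B·L = 72.5 − 7.613×8.7 = 6.27 kN·m.

M_A = 6.27 kN·m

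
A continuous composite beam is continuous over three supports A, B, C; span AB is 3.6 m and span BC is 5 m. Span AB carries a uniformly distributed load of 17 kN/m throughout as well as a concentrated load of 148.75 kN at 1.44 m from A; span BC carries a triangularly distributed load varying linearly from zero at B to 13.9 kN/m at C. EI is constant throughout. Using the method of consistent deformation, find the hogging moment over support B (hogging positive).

M_B = 60.97 kN·m

Take M_B as the redundant. Released structure: two simple spans AB and BC with a hinge at B.
End slopes at the hinge B, treating each span as simply supported:
  span AB: UDL 17: wL³/(24EI) = 33.05/EI
  span AB: point load 148.75 at a = 1.44: Pab(L + a)/(6LEI) = 108/EI
  span BC: triangular load, peak 13.9: 7w₀L³/(360EI) = 33.78/EI
  relative rotation θ_0 = (141 + 33.78)/EI = 174.8/EI
A unit hogging moment at B produces rotation L₁/(3EI) + L₂/(3EI) = 2.867/EI.
Slope continuity at B: θ_0 = M_B·2.867/EI, so M_B = 174.8/2.867 = 60.97 kN·m (hogging).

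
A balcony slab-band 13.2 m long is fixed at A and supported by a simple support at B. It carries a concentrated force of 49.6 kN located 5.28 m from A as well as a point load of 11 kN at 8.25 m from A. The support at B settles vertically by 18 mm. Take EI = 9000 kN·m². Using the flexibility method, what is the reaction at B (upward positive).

Remove the prop at B; the released (primary) structure is a cantilever built in at A.
Downward deflection at the released point B due to the loads:
  point load 49.6 at a = 5.28: Pa²(3L − a)/(6EI) = 7909/EI
  point load 11 at a = 8.25: Pa²(3L − a)/(6EI) = 3912/EI
  δ_0 = 11821/EI
Flexibility coefficient — unit upward force at B: δ_{BB} = L³/(3EI) = 766.7/EI.
With EI = 9000 kN·m²: δ_0 = 1.3135 m and δ_{BB} = 0.085184 m/kN.
Compatibility — the beam at B must follow the support down by 0.018 m: δ_0 − R_B·δ_{BB} = 0.018, so R_B = (1.3135 − 0.018)/0.085184 = 15.21 kN.

R_B = 15.21 kN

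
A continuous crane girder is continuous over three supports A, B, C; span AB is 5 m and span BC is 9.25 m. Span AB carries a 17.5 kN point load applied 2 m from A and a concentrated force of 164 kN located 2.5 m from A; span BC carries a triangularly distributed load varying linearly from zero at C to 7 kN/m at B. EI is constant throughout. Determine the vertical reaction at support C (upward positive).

R_C = 1.6 kN

Release continuity at B by inserting a hinge; the redundant is the internal moment M_B. The primary structure is two simply-supported spans AB and BC.
End slopes at the hinge B, treating each span as simply supported:
  span AB: point load 17.5 at a = 2: Pab(L + a)/(6LEI) = 24.5/EI
  span AB: point load 164 at a = 2.5: Pab(L + a)/(6LEI) = 256.2/EI
  span BC: triangular load, peak 7: w₀L³/(45EI) = 123.1/EI
  relative rotation θ_0 = (280.8 + 123.1)/EI = 403.9/EI
A unit hogging moment at B produces rotation L₁/(3EI) + L₂/(3EI) = 4.75/EI.
Slope continuity at B: θ_0 = M_B·4.75/EI, so M_B = 403.9/4.75 = 85.02 kN·m (hogging).
Span BC, ΣM about C: R_B^{BC}·9.25 = 199.6 + 85.02, so R_B^{BC} = 30.78 kN and R_C = 32.38 − 30.78 = 1.6 kN.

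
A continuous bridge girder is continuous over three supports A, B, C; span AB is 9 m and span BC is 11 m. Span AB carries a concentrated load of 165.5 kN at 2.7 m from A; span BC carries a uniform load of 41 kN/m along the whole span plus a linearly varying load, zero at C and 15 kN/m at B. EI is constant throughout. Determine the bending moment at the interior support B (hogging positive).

Take M_B as the redundant. Released structure: two simple spans AB and BC with a hinge at B.
Rotations at B on the released spans (each span's end-slope, ×1/EI):
  span AB: point load 165.5 at a = 2.7: Pab(L + a)/(6LEI) = 610/EI
  span BC: UDL 41: wL³/(24EI) = 2274/EI
  span BC: triangular load, peak 15: w₀L³/(45EI) = 443.7/EI
  relative rotation θ_0 = (610 + 2717)/EI = 3327/EI
A unit hogging moment at B produces rotation L₁/(3EI) + L₂/(3EI) = 6.667/EI.
Compatibility: M_B·(L₁+L₂)/(3EI) = θ_0, giving M_B = 499.1 kN·m (hogging).

M_B = 499.1 kN·m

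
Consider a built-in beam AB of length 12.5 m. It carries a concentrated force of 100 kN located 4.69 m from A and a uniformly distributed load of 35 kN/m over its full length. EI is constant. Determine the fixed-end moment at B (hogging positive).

M_B = 565.7 kN·m

Take the two fixed-end moments M_A, M_B as redundants; the released structure is the simple span AB.
On the primary (simply-supported) span, the end slopes from the loading are:
  at A: point load 100 at a = 4.69: Pab(L + b)/(6LEI) = 991.9/EI
  at B: point load 100 at a = 4.69: Pab(L + a)/(6LEI) = 839.5/EI
  at A: UDL 35: wL³/(24EI) = 2848/EI
  at B: UDL 35: wL³/(24EI) = 2848/EI
  θ_A0 = 3840/EI,  θ_B0 = 3688/EI
Flexibility coefficients: a unit moment at one end gives L/(3EI) there and L/(6EI) at the far end, so f₁₁ = f₂₂ = 4.167/EI and f₁₂ = f₂₁ = 2.083/EI.
Compatibility — zero rotation at each built-in end:
  4.167 M_A + 2.083 M_B = 3840
  2.083 M_A + 4.167 M_B = 3688
Solving the pair gives M_A = 638.8 kN·m and M_B = 565.7 kN·m (hogging).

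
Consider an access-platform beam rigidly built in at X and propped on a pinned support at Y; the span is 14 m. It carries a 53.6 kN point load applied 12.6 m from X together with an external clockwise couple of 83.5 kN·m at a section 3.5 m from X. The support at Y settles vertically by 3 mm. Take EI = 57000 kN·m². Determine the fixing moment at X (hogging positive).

M_X = 68.47 kN·m

Remove the prop at Y; the released (primary) structure is a cantilever built in at X.
Free-end deflection of the primary structure under the applied loading (downward +):
  point load 53.6 at a = 12.6: Pa²(3L − a)/(6EI) = 41697/EI
  clockwise couple 83.5 at a = 3.5: M₀a(2L − a)/(2EI) = 3580/EI
  δ_0 = 45277/EI
Flexibility coefficient — unit upward force at Y: δ_{YY} = L³/(3EI) = 914.7/EI.
With EI = 57000 kN·m²: δ_0 = 0.79433 m and δ_{YY} = 0.016047 m/kN.
Compatibility — the beam at Y must follow the support down by 0.003 m: δ_0 − R_Y·δ_{YY} = 0.003, so R_Y = (0.79433 − 0.003)/0.016047 = 49.31 kN.
Moment equilibrium about X: M_X = Σ(load moments about X) − R_Y·L = 758.9 − 49.31×14 = 68.47 kN·m.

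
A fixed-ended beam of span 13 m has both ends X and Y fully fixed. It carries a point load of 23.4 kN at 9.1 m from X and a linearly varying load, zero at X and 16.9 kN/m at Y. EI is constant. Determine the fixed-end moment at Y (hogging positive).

Release both end moments; the primary structure is a simply-supported span XY with redundants M_X and M_Y.
Simple-span end rotations at X and Y under the given loads:
  at X: point load 23.4 at a = 9.1: Pab(L + b)/(6LEI) = 179.9/EI
  at Y: point load 23.4 at a = 9.1: Pab(L + a)/(6LEI) = 235.3/EI
  at X: triangular load, peak 16.9: 7w₀L³/(360EI) = 722/EI
  at Y: triangular load, peak 16.9: w₀L³/(45EI) = 825.1/EI
  θ_X0 = 901.9/EI,  θ_Y0 = 1060/EI
Flexibility coefficients: a unit moment at one end gives L/(3EI) there and L/(6EI) at the far end, so f₁₁ = f₂₂ = 4.333/EI and f₁₂ = f₂₁ = 2.167/EI.
Compatibility — zero rotation at each built-in end:
  4.333 M_X + 2.167 M_Y = 901.9
  2.167 M_X + 4.333 M_Y = 1060
Solving the pair gives M_X = 114.4 kN·m and M_Y = 187.5 kN·m (hogging).

M_Y = 187.5 kN·m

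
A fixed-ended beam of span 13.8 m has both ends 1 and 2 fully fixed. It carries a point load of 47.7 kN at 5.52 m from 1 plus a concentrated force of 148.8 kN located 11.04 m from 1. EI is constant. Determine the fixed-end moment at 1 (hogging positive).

M_1 = 160.5 kN·m

Take the two fixed-end moments M_1, M_2 as redundants; the released structure is the simple span 12.
Simple-span end rotations at 1 and 2 under the given loads:
  at 1: point load 47.7 at a = 5.52: Pab(L + b)/(6LEI) = 581.4/EI
  at 2: point load 47.7 at a = 5.52: Pab(L + a)/(6LEI) = 508.7/EI
  at 1: point load 148.8 at a = 11.04: Pab(L + b)/(6LEI) = 906.8/EI
  at 2: point load 148.8 at a = 11.04: Pab(L + a)/(6LEI) = 1360/EI
  θ_10 = 1488/EI,  θ_20 = 1869/EI
Flexibility coefficients: a unit moment at one end gives L/(3EI) there and L/(6EI) at the far end, so f₁₁ = f₂₂ = 4.6/EI and f₁₂ = f₂₁ = 2.3/EI.
Compatibility — zero rotation at each built-in end:
  4.6 M_1 + 2.3 M_2 = 1488
  2.3 M_1 + 4.6 M_2 = 1869
Solving the pair gives M_1 = 160.5 kN·m and M_2 = 326 kN·m (hogging).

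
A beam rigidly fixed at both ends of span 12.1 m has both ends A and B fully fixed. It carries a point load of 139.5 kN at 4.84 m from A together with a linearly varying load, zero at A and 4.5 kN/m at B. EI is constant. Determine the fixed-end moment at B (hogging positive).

Take the two fixed-end moments M_A, M_B as redundants; the released structure is the simple span AB.
Simple-span end rotations at A and B under the given loads:
  at A: point load 139.5 at a = 4.84: Pab(L + b)/(6LEI) = 1307/EI
  at B: point load 139.5 at a = 4.84: Pab(L + a)/(6LEI) = 1144/EI
  at A: triangular load, peak 4.5: 7w₀L³/(360EI) = 155/EI
  at B: triangular load, peak 4.5: w₀L³/(45EI) = 177.2/EI
  θ_A0 = 1462/EI,  θ_B0 = 1321/EI
Flexibility coefficients: a unit moment at one end gives L/(3EI) there and L/(6EI) at the far end, so f₁₁ = f₂₂ = 4.033/EI and f₁₂ = f₂₁ = 2.017/EI.
Compatibility — zero rotation at each built-in end:
  4.033 M_A + 2.017 M_B = 1462
  2.017 M_A + 4.033 M_B = 1321
Solving the pair gives M_A = 265 kN·m and M_B = 195 kN·m (hogging).

M_B = 195 kN·m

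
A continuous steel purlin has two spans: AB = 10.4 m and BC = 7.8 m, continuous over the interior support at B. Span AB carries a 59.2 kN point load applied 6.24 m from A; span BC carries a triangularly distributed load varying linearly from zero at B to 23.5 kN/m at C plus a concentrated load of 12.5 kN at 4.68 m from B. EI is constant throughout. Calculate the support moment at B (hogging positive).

Insert a hinge at B; M_B is the redundant, and each span becomes simply supported.
Rotations at B on the released spans (each span's end-slope, ×1/EI):
  span AB: point load 59.2 at a = 6.24: Pab(L + a)/(6LEI) = 409.8/EI
  span BC: triangular load, peak 23.5: 7w₀L³/(360EI) = 216.8/EI
  span BC: point load 12.5 at a = 4.68: Pab(L + b)/(6LEI) = 42.59/EI
  relative rotation θ_0 = (409.8 + 259.4)/EI = 669.2/EI
A unit hogging moment at B produces rotation L₁/(3EI) + L₂/(3EI) = 6.067/EI.
Compatibility: M_B·(L₁+L₂)/(3EI) = θ_0, giving M_B = 110.3 kN·m (hogging).

M_B = 110.3 kN·m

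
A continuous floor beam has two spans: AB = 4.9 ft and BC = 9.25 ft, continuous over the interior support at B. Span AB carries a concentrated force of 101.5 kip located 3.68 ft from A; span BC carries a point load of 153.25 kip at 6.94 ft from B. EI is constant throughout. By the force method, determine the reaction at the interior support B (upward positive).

R_B = 157.2 kip

Insert a hinge at B; M_B is the redundant, and each span becomes simply supported.
Rotations at B on the released spans (each span's end-slope, ×1/EI):
  span AB: point load 101.5 at a = 3.68: Pab(L + a)/(6LEI) = 133/EI
  span BC: point load 153.25 at a = 6.94: Pab(L + b)/(6LEI) = 511.7/EI
  relative rotation θ_0 = (133 + 511.7)/EI = 644.7/EI
A unit hogging moment at B produces rotation L₁/(3EI) + L₂/(3EI) = 4.717/EI.
Compatibility: M_B·(L₁+L₂)/(3EI) = θ_0, giving M_B = 136.7 kip·ft (hogging).
Span AB, ΣM about A with M_B applied at B: R_B^{AB}·4.9 = 373.5 + 136.7, so R_B^{AB} = 104.1 kip and R_A = 101.5 − 104.1 = -2.624 kip.
Span BC, ΣM about C: R_B^{BC}·9.25 = 354 + 136.7, so R_B^{BC} = 53.05 kip and R_C = 153.2 − 53.05 = 100.2 kip.
R_B = 104.1 + 53.05 = 157.2 kip.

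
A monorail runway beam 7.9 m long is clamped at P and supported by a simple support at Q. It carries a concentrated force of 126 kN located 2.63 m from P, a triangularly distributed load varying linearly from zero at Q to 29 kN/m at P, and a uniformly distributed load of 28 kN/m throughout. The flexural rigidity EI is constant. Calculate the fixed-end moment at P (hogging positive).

Remove the prop at Q; the released (primary) structure is a cantilever built in at P.
Primary-structure tip deflection at Q by superposition:
  point load 126 at a = 2.63: Pa²(3L − a)/(6EI) = 3061/EI
  triangular load, peak 29 at the fixed end: w₀L⁴/(30EI) = 3765/EI
  UDL 28: wL⁴/(8EI) = 13633/EI
  δ_0 = 20458/EI
Flexibility coefficient — unit upward force at Q: δ_{QQ} = L³/(3EI) = 164.3/EI.
The prop prevents deflection at Q: R_Q = δ_0/δ_{QQ} = 20458/164.3 = 124.5 kN.
Moment equilibrium about P: M_P = Σ(load moments about P) − R_Q·L = 1507 − 124.5×7.9 = 523.4 kN·m.

M_P = 523.4 kN·m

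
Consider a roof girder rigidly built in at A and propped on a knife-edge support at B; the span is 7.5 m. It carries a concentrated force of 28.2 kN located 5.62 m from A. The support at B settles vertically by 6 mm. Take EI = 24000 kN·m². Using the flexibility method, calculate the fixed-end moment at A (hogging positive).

Take the reaction at B as the redundant and release it; the primary structure is a cantilever fixed at A.
Primary-structure tip deflection at B by superposition:
  point load 28.2 at a = 5.62: Pa²(3L − a)/(6EI) = 2506/EI
Tip deflection under a unit load at B: L³/(3EI) = 140.6/EI.
With EI = 24000 kN·m²: δ_0 = 0.10441 m and δ_{BB} = 0.005859 m/kN.
Compatibility — the beam at B must follow the support down by 0.006 m: δ_0 − R_B·δ_{BB} = 0.006, so R_B = (0.10441 − 0.006)/0.005859 = 16.79 kN.
Moment equilibrium about A: M_A = Σ(load moments about A) − R_B·L = 158.5 − 16.79×7.5 = 32.52 kN·m.

M_A = 32.52 kN·m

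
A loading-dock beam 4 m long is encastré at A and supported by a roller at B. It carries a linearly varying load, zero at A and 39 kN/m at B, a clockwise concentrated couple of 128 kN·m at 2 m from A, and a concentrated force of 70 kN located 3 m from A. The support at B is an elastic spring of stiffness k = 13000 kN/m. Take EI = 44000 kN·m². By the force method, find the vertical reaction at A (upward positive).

Release the roller at B. Primary structure: cantilever fixed at A.
Deflection at B on the released cantilever, summing each load's contribution:
  triangular load, peak 39 at the free end: 11w₀L⁴/(120EI) = 915.2/EI
  clockwise couple 128 at a = 2: M₀a(2L − a)/(2EI) = 768/EI
  point load 70 at a = 3: Pa²(3L − a)/(6EI) = 945/EI
  δ_0 = 2628/EI
Flexibility coefficient — unit upward force at B: δ_{BB} = L³/(3EI) = 21.33/EI.
With EI = 44000 kN·m²: δ_0 = 0.059732 m and δ_{BB} = 0.000485 m/kN.
Compatibility — the spring shortens by R_B/k under the reaction it provides: δ_0 − R_B·δ_{BB} = R_B/k. With 1/k = 0.000077 m/kN, R_B = δ_0 / (δ_{BB} + 1/k) = 0.059732 / (0.000485 + 0.000077) = 106.3 kN.
Vertical equilibrium: R_A = ΣP − R_B = 148 − 106.3 = 41.67 kN.

R_A = 41.67 kN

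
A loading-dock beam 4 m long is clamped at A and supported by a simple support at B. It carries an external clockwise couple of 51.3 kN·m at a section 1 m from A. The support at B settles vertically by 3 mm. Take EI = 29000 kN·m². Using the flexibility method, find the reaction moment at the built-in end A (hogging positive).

M_A = 33.95 kN·m

Remove the prop at B; the released (primary) structure is a cantilever built in at A.
Free-end deflection of the primary structure under the applied loading (downward +):
  clockwise couple 51.3 at a = 1: M₀a(2L − a)/(2EI) = 179.6/EI
Flexibility coefficient — unit upward force at B: δ_{BB} = L³/(3EI) = 21.33/EI.
With EI = 29000 kN·m²: δ_0 = 0.006191 m and δ_{BB} = 0.000736 m/kN.
Compatibility — the beam at B must follow the support down by 0.003 m: δ_0 − R_B·δ_{BB} = 0.003, so R_B = (0.006191 − 0.003)/0.000736 = 4.338 kN.
Moment equilibrium about A: M_A = Σ(load moments about A) − R_B·L = 51.3 − 4.338×4 = 33.95 kN·m.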